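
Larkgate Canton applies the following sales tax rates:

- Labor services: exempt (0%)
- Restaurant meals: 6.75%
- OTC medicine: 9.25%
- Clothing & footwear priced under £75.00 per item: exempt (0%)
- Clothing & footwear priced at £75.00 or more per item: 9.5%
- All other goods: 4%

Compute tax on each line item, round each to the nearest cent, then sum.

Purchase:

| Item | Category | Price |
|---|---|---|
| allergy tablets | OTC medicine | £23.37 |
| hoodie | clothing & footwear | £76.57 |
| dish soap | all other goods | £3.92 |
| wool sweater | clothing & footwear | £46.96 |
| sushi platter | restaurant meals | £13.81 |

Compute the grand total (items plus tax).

Allergy tablets £23.37: OTC medicine → 9.25% → £2.16
Hoodie £76.57: clothing & footwear, £75.00 or more → 9.5% → £7.27
Dish soap £3.92: all other goods → 4% → £0.16
Wool sweater £46.96: clothing & footwear, under £75.00 → 0% → £0.00
Sushi platter £13.81: restaurant meals → 6.75% → £0.93
Subtotal = £164.63; tax = £10.52; total due = £175.15

£175.15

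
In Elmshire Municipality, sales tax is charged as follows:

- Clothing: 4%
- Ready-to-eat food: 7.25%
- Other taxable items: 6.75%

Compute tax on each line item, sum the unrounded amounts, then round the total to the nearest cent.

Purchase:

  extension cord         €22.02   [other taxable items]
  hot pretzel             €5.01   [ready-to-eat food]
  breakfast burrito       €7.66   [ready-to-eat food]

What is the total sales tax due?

€2.40

Extension cord €22.02: other taxable items → 6.75% → €1.48635
Hot pretzel €5.01: ready-to-eat food → 7.25% → €0.363225
Breakfast burrito €7.66: ready-to-eat food → 7.25% → €0.55535
Unrounded tax sum = €2.404925 → €2.40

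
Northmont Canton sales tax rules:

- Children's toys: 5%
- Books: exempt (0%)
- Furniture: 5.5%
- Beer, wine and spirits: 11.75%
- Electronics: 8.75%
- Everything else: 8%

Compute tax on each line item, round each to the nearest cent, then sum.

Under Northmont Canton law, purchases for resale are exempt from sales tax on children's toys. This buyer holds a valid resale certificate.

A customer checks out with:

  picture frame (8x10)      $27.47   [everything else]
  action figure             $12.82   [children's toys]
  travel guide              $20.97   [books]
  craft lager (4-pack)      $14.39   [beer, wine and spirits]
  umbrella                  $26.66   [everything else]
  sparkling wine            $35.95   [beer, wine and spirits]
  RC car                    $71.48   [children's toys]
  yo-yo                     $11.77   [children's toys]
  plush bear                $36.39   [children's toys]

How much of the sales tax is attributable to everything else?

$4.33

Picture frame (8x10) $27.47: everything else → 8% → $2.20
Umbrella $26.66: everything else → 8% → $2.13
Tax on everything else = $2.20 + $2.13 = $4.33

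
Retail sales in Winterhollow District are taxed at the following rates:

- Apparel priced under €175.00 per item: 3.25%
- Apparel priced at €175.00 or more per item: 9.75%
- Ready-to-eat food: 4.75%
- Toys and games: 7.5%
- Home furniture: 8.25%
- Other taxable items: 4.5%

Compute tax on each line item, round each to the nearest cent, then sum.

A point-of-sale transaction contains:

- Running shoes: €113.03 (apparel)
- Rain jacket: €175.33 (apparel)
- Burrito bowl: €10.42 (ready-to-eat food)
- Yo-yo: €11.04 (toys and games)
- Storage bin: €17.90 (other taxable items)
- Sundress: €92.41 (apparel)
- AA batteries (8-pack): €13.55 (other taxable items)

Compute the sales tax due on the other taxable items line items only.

€1.42

Storage bin €17.90: other taxable items → 4.5% → €0.81
AA batteries (8-pack) €13.55: other taxable items → 4.5% → €0.61
Tax on other taxable items = €0.81 + €0.61 = €1.42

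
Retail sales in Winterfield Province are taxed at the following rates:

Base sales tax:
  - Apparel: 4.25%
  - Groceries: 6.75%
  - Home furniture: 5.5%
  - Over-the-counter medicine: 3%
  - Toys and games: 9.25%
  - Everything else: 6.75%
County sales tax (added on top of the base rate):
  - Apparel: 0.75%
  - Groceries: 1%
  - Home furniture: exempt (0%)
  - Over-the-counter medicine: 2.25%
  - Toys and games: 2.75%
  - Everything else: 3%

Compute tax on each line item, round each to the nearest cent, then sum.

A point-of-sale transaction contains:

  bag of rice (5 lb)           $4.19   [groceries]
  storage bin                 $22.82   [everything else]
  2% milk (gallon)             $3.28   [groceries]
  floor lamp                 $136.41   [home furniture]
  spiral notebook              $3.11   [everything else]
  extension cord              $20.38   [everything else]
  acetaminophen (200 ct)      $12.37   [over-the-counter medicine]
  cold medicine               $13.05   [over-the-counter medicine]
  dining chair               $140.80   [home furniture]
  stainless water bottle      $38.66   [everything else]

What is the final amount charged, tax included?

Bag of rice (5 lb) $4.19: groceries → 6.75% + 1% county = 7.75% → $0.32
Storage bin $22.82: everything else → 6.75% + 3% county = 9.75% → $2.22
2% milk (gallon) $3.28: groceries → 6.75% + 1% county = 7.75% → $0.25
Floor lamp $136.41: home furniture → 5.5% + 0% county = 5.5% → $7.50
Spiral notebook $3.11: everything else → 6.75% + 3% county = 9.75% → $0.30
Extension cord $20.38: everything else → 6.75% + 3% county = 9.75% → $1.99
Acetaminophen (200 ct) $12.37: over-the-counter medicine → 3% + 2.25% county = 5.25% → $0.65
Cold medicine $13.05: over-the-counter medicine → 3% + 2.25% county = 5.25% → $0.69
Dining chair $140.80: home furniture → 5.5% + 0% county = 5.5% → $7.74
Stainless water bottle $38.66: everything else → 6.75% + 3% county = 9.75% → $3.77
Subtotal = $395.07; tax = $25.43; total due = $420.50

$420.50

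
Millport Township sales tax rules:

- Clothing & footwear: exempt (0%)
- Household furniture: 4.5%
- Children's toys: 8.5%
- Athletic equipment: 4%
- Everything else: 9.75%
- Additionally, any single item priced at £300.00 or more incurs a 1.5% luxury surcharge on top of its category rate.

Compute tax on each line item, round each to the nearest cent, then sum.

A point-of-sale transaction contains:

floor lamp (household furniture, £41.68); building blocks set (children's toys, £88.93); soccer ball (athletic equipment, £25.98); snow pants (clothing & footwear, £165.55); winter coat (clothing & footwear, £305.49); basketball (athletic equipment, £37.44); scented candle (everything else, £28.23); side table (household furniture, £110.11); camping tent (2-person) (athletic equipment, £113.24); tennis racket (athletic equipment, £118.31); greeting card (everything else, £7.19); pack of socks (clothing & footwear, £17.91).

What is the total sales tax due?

£34.22

Floor lamp £41.68: household furniture → 4.5% → £1.88
Building blocks set £88.93: children's toys → 8.5% → £7.56
Soccer ball £25.98: athletic equipment → 4% → £1.04
Snow pants £165.55: clothing & footwear → 0% → £0.00
Winter coat £305.49: clothing & footwear → 0% + 1.5% surcharge = 1.5% → £4.58
Basketball £37.44: athletic equipment → 4% → £1.50
Scented candle £28.23: everything else → 9.75% → £2.75
Side table £110.11: household furniture → 4.5% → £4.95
Camping tent (2-person) £113.24: athletic equipment → 4% → £4.53
Tennis racket £118.31: athletic equipment → 4% → £4.73
Greeting card £7.19: everything else → 9.75% → £0.70
Pack of socks £17.91: clothing & footwear → 0% → £0.00
Total tax = £1.88 + £7.56 + £1.04 + £4.58 + £1.50 + £2.75 + £4.95 + £4.53 + £4.73 + £0.70 = £34.22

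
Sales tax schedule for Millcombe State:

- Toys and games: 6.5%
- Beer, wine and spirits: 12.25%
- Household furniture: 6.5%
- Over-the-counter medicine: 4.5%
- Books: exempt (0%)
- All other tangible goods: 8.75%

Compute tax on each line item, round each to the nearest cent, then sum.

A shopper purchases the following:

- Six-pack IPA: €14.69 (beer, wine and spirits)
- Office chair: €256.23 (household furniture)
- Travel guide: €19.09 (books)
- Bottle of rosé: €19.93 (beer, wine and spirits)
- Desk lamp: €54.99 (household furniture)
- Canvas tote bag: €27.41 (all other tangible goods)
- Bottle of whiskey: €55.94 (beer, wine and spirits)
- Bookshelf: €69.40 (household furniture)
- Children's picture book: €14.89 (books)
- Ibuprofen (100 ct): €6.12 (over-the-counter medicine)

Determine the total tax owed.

Six-pack IPA €14.69: beer, wine and spirits → 12.25% → €1.80
Office chair €256.23: household furniture → 6.5% → €16.65
Travel guide €19.09: books → 0% → €0.00
Bottle of rosé €19.93: beer, wine and spirits → 12.25% → €2.44
Desk lamp €54.99: household furniture → 6.5% → €3.57
Canvas tote bag €27.41: all other tangible goods → 8.75% → €2.40
Bottle of whiskey €55.94: beer, wine and spirits → 12.25% → €6.85
Bookshelf €69.40: household furniture → 6.5% → €4.51
Children's picture book €14.89: books → 0% → €0.00
Ibuprofen (100 ct) €6.12: over-the-counter medicine → 4.5% → €0.28
Total tax = €1.80 + €16.65 + €2.44 + €3.57 + €2.40 + €6.85 + €4.51 + €0.28 = €38.50

€38.50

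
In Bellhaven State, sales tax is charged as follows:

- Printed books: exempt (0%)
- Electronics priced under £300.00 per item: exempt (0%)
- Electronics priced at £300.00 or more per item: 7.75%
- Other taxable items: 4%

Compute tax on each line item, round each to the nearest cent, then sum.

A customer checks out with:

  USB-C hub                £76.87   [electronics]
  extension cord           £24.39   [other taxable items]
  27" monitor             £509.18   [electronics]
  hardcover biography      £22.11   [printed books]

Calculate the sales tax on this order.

£40.44

USB-C hub £76.87: electronics, under £300.00 → 0% → £0.00
Extension cord £24.39: other taxable items → 4% → £0.98
27" monitor £509.18: electronics, £300.00 or more → 7.75% → £39.46
Hardcover biography £22.11: printed books → 0% → £0.00
Total tax = £0.98 + £39.46 = £40.44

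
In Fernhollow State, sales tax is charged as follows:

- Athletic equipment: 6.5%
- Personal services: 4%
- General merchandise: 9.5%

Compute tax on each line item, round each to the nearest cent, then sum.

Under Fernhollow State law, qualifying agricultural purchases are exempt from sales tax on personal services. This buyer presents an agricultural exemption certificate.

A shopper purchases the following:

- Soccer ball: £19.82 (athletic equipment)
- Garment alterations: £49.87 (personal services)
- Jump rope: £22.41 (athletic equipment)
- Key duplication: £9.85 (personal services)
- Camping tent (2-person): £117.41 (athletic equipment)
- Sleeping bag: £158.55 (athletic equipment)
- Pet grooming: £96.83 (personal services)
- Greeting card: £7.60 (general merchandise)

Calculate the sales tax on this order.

Soccer ball £19.82: athletic equipment → 6.5% → £1.29
Garment alterations £49.87: personal services, buyer-exempt → 0% → £0.00
Jump rope £22.41: athletic equipment → 6.5% → £1.46
Key duplication £9.85: personal services, buyer-exempt → 0% → £0.00
Camping tent (2-person) £117.41: athletic equipment → 6.5% → £7.63
Sleeping bag £158.55: athletic equipment → 6.5% → £10.31
Pet grooming £96.83: personal services, buyer-exempt → 0% → £0.00
Greeting card £7.60: general merchandise → 9.5% → £0.72
Total tax = £1.29 + £1.46 + £7.63 + £10.31 + £0.72 = £21.41

£21.41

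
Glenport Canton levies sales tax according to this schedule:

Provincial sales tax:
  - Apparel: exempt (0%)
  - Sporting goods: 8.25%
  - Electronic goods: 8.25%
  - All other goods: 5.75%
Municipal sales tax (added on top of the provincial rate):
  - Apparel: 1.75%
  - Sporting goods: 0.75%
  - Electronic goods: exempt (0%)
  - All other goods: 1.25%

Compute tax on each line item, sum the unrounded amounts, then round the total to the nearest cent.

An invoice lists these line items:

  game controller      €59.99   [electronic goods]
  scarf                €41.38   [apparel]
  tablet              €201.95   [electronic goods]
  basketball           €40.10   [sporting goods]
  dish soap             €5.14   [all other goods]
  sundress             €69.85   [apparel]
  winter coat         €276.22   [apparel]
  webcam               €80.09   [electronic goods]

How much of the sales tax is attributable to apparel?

Scarf €41.38: apparel → 0% + 1.75% municipal = 1.75% → €0.72415
Sundress €69.85: apparel → 0% + 1.75% municipal = 1.75% → €1.222375
Winter coat €276.22: apparel → 0% + 1.75% municipal = 1.75% → €4.83385
Tax on apparel: unrounded sum = €6.780375 → €6.78

€6.78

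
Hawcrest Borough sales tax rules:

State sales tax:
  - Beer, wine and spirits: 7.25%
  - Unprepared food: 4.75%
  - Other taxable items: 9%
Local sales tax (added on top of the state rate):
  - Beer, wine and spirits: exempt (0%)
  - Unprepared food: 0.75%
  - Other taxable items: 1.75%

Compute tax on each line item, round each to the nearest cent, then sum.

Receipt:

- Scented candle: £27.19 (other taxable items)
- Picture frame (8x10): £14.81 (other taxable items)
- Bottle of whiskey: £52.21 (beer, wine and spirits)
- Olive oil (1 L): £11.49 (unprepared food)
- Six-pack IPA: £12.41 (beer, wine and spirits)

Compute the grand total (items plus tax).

Scented candle £27.19: other taxable items → 9% + 1.75% local = 10.75% → £2.92
Picture frame (8x10) £14.81: other taxable items → 9% + 1.75% local = 10.75% → £1.59
Bottle of whiskey £52.21: beer, wine and spirits → 7.25% + 0% local = 7.25% → £3.79
Olive oil (1 L) £11.49: unprepared food → 4.75% + 0.75% local = 5.5% → £0.63
Six-pack IPA £12.41: beer, wine and spirits → 7.25% + 0% local = 7.25% → £0.90
Subtotal = £118.11; tax = £9.83; total due = £127.94

£127.94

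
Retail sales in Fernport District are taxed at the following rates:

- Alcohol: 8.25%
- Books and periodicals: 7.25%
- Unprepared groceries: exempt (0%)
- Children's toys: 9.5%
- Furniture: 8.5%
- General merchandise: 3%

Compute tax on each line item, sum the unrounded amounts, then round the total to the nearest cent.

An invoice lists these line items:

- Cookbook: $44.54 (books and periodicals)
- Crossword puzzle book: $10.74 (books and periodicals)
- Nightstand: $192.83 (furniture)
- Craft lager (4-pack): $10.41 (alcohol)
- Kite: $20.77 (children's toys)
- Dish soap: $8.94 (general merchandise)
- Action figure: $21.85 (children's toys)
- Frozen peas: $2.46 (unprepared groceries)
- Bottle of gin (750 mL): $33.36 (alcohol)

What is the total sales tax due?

Cookbook $44.54: books and periodicals → 7.25% → $3.22915
Crossword puzzle book $10.74: books and periodicals → 7.25% → $0.77865
Nightstand $192.83: furniture → 8.5% → $16.39055
Craft lager (4-pack) $10.41: alcohol → 8.25% → $0.858825
Kite $20.77: children's toys → 9.5% → $1.97315
Dish soap $8.94: general merchandise → 3% → $0.2682
Action figure $21.85: children's toys → 9.5% → $2.07575
Frozen peas $2.46: unprepared groceries → 0% → $0.00
Bottle of gin (750 mL) $33.36: alcohol → 8.25% → $2.7522
Unrounded tax sum = $28.326475 → $28.33

$28.33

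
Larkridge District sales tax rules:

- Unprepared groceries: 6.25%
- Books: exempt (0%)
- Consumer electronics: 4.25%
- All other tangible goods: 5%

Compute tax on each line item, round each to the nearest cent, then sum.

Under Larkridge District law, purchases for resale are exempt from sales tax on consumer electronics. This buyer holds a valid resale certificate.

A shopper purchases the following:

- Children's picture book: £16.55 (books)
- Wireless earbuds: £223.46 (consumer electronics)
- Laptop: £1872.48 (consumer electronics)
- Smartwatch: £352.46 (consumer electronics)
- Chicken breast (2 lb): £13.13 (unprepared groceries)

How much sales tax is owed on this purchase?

Children's picture book £16.55: books → 0% → £0.00
Wireless earbuds £223.46: consumer electronics, buyer-exempt → 0% → £0.00
Laptop £1872.48: consumer electronics, buyer-exempt → 0% → £0.00
Smartwatch £352.46: consumer electronics, buyer-exempt → 0% → £0.00
Chicken breast (2 lb) £13.13: unprepared groceries → 6.25% → £0.82
Total tax = £0.82

£0.82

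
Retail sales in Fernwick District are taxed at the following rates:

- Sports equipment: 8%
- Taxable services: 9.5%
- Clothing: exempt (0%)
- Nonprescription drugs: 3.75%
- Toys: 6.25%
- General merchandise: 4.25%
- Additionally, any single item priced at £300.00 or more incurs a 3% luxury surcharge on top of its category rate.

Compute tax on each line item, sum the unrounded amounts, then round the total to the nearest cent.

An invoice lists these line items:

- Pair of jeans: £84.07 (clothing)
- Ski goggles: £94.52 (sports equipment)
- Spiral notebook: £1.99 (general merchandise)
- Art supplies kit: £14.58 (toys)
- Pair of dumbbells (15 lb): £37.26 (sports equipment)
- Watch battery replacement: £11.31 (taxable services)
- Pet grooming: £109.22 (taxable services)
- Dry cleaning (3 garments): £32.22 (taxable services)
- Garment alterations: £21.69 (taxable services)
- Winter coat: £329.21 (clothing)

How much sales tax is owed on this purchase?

Pair of jeans £84.07: clothing → 0% → £0.00
Ski goggles £94.52: sports equipment → 8% → £7.5616
Spiral notebook £1.99: general merchandise → 4.25% → £0.084575
Art supplies kit £14.58: toys → 6.25% → £0.91125
Pair of dumbbells (15 lb) £37.26: sports equipment → 8% → £2.9808
Watch battery replacement £11.31: taxable services → 9.5% → £1.07445
Pet grooming £109.22: taxable services → 9.5% → £10.3759
Dry cleaning (3 garments) £32.22: taxable services → 9.5% → £3.0609
Garment alterations £21.69: taxable services → 9.5% → £2.06055
Winter coat £329.21: clothing → 0% + 3% surcharge = 3% → £9.8763
Unrounded tax sum = £37.986325 → £37.99

£37.99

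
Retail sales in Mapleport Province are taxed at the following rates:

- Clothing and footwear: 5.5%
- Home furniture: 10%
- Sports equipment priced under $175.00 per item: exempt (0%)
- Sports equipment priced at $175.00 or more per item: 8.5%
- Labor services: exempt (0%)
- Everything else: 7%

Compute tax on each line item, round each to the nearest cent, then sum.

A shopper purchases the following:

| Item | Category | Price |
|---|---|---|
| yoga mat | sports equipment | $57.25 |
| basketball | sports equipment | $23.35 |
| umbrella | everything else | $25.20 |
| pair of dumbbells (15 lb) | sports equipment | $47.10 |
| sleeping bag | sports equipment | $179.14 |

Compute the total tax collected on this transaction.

Yoga mat $57.25: sports equipment, under $175.00 → 0% → $0.00
Basketball $23.35: sports equipment, under $175.00 → 0% → $0.00
Umbrella $25.20: everything else → 7% → $1.76
Pair of dumbbells (15 lb) $47.10: sports equipment, under $175.00 → 0% → $0.00
Sleeping bag $179.14: sports equipment, $175.00 or more → 8.5% → $15.23
Total tax = $1.76 + $15.23 = $16.99

$16.99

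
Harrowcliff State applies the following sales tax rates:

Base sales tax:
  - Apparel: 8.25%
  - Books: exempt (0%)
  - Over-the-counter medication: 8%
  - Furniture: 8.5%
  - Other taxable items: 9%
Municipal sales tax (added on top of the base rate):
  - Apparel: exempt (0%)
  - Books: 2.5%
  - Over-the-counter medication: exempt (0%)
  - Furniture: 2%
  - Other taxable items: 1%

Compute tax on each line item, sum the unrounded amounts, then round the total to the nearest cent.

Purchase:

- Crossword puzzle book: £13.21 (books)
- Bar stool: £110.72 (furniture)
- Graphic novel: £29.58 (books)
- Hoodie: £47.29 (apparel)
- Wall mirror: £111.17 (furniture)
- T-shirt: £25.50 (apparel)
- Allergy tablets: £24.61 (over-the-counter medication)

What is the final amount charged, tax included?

Crossword puzzle book £13.21: books → 0% + 2.5% municipal = 2.5% → £0.33025
Bar stool £110.72: furniture → 8.5% + 2% municipal = 10.5% → £11.6256
Graphic novel £29.58: books → 0% + 2.5% municipal = 2.5% → £0.7395
Hoodie £47.29: apparel → 8.25% + 0% municipal = 8.25% → £3.901425
Wall mirror £111.17: furniture → 8.5% + 2% municipal = 10.5% → £11.67285
T-shirt £25.50: apparel → 8.25% + 0% municipal = 8.25% → £2.10375
Allergy tablets £24.61: over-the-counter medication → 8% + 0% municipal = 8% → £1.9688
Subtotal = £362.08; unrounded tax = £32.342175 → £32.34; total due = £394.42

£394.42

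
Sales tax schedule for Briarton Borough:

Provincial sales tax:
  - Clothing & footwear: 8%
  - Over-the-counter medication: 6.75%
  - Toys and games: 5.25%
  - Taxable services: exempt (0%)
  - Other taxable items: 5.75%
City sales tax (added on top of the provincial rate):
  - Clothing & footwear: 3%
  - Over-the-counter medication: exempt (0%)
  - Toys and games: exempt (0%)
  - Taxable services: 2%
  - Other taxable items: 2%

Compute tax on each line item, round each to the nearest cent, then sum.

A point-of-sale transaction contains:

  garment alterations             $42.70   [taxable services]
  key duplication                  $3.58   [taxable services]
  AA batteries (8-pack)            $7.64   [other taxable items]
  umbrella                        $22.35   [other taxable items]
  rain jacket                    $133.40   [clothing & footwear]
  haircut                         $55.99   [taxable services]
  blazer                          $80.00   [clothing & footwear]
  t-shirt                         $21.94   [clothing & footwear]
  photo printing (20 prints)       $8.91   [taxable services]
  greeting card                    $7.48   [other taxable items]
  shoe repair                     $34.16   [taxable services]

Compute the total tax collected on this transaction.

Garment alterations $42.70: taxable services → 0% + 2% city = 2% → $0.85
Key duplication $3.58: taxable services → 0% + 2% city = 2% → $0.07
AA batteries (8-pack) $7.64: other taxable items → 5.75% + 2% city = 7.75% → $0.59
Umbrella $22.35: other taxable items → 5.75% + 2% city = 7.75% → $1.73
Rain jacket $133.40: clothing & footwear → 8% + 3% city = 11% → $14.67
Haircut $55.99: taxable services → 0% + 2% city = 2% → $1.12
Blazer $80.00: clothing & footwear → 8% + 3% city = 11% → $8.80
T-shirt $21.94: clothing & footwear → 8% + 3% city = 11% → $2.41
Photo printing (20 prints) $8.91: taxable services → 0% + 2% city = 2% → $0.18
Greeting card $7.48: other taxable items → 5.75% + 2% city = 7.75% → $0.58
Shoe repair $34.16: taxable services → 0% + 2% city = 2% → $0.68
Total tax = $0.85 + $0.07 + $0.59 + $1.73 + $14.67 + $1.12 + $8.80 + $2.41 + $0.18 + $0.58 + $0.68 = $31.68

$31.68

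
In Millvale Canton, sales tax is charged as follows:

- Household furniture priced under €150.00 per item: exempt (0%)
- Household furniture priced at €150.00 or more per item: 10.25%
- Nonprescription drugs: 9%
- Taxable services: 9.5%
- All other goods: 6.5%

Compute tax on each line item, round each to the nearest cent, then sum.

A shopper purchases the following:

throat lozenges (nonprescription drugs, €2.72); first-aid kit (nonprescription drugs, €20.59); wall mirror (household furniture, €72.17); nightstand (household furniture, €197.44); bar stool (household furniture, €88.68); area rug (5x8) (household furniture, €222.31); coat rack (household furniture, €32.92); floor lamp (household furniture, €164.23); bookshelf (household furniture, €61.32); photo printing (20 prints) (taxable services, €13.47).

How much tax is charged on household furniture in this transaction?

€59.86

Wall mirror €72.17: household furniture, under €150.00 → 0% → €0.00
Nightstand €197.44: household furniture, €150.00 or more → 10.25% → €20.24
Bar stool €88.68: household furniture, under €150.00 → 0% → €0.00
Area rug (5x8) €222.31: household furniture, €150.00 or more → 10.25% → €22.79
Coat rack €32.92: household furniture, under €150.00 → 0% → €0.00
Floor lamp €164.23: household furniture, €150.00 or more → 10.25% → €16.83
Bookshelf €61.32: household furniture, under €150.00 → 0% → €0.00
Tax on household furniture = €0.00 + €20.24 + €0.00 + €22.79 + €0.00 + €16.83 + €0.00 = €59.86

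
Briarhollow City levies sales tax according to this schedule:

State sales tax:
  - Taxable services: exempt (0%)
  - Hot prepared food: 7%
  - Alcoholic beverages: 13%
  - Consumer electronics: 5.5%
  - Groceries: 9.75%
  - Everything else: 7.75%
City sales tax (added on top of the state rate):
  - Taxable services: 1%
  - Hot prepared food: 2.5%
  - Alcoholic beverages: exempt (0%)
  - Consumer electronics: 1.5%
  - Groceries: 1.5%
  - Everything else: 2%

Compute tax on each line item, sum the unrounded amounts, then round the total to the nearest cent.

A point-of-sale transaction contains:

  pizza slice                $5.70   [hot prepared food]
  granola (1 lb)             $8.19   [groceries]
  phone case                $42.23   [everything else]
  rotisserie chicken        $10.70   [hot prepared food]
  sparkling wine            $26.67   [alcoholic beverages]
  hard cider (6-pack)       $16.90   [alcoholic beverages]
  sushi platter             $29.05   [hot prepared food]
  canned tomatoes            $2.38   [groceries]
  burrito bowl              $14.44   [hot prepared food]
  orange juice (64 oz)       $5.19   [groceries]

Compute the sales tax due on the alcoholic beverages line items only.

$5.66

Sparkling wine $26.67: alcoholic beverages → 13% + 0% city = 13% → $3.4671
Hard cider (6-pack) $16.90: alcoholic beverages → 13% + 0% city = 13% → $2.197
Tax on alcoholic beverages: unrounded sum = $5.6641 → $5.66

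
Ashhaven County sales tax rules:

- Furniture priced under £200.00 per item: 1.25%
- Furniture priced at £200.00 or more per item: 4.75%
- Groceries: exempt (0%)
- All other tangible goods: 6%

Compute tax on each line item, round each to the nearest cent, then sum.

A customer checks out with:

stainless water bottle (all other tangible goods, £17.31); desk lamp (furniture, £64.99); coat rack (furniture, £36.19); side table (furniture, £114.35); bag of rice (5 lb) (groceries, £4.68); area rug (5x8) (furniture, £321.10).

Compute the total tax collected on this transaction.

£18.98

Stainless water bottle £17.31: all other tangible goods → 6% → £1.04
Desk lamp £64.99: furniture, under £200.00 → 1.25% → £0.81
Coat rack £36.19: furniture, under £200.00 → 1.25% → £0.45
Side table £114.35: furniture, under £200.00 → 1.25% → £1.43
Bag of rice (5 lb) £4.68: groceries → 0% → £0.00
Area rug (5x8) £321.10: furniture, £200.00 or more → 4.75% → £15.25
Total tax = £1.04 + £0.81 + £0.45 + £1.43 + £15.25 = £18.98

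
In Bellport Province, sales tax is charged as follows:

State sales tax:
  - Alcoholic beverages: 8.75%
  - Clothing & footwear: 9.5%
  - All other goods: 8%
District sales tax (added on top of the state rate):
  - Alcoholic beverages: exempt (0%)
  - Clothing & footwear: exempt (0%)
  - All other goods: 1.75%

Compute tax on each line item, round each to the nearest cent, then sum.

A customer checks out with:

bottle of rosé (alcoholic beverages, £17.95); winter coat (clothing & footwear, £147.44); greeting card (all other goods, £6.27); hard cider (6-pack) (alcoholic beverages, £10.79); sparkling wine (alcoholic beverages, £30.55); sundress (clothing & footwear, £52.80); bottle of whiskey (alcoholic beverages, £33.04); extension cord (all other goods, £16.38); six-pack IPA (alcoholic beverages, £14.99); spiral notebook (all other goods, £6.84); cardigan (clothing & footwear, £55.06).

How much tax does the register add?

Bottle of rosé £17.95: alcoholic beverages → 8.75% + 0% district = 8.75% → £1.57
Winter coat £147.44: clothing & footwear → 9.5% + 0% district = 9.5% → £14.01
Greeting card £6.27: all other goods → 8% + 1.75% district = 9.75% → £0.61
Hard cider (6-pack) £10.79: alcoholic beverages → 8.75% + 0% district = 8.75% → £0.94
Sparkling wine £30.55: alcoholic beverages → 8.75% + 0% district = 8.75% → £2.67
Sundress £52.80: clothing & footwear → 9.5% + 0% district = 9.5% → £5.02
Bottle of whiskey £33.04: alcoholic beverages → 8.75% + 0% district = 8.75% → £2.89
Extension cord £16.38: all other goods → 8% + 1.75% district = 9.75% → £1.60
Six-pack IPA £14.99: alcoholic beverages → 8.75% + 0% district = 8.75% → £1.31
Spiral notebook £6.84: all other goods → 8% + 1.75% district = 9.75% → £0.67
Cardigan £55.06: clothing & footwear → 9.5% + 0% district = 9.5% → £5.23
Total tax = £1.57 + £14.01 + £0.61 + £0.94 + £2.67 + £5.02 + £2.89 + £1.60 + £1.31 + £0.67 + £5.23 = £36.52

£36.52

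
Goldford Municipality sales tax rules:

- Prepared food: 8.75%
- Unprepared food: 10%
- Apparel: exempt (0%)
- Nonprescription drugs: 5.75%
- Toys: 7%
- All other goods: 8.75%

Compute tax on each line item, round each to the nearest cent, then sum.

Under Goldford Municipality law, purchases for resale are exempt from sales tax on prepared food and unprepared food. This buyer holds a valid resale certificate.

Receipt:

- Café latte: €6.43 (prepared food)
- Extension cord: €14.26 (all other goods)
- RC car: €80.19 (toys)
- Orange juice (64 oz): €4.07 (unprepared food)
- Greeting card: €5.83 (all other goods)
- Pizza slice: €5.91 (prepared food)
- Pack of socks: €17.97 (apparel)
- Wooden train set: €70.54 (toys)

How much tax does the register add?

€12.31

Café latte €6.43: prepared food, buyer-exempt → 0% → €0.00
Extension cord €14.26: all other goods → 8.75% → €1.25
RC car €80.19: toys → 7% → €5.61
Orange juice (64 oz) €4.07: unprepared food, buyer-exempt → 0% → €0.00
Greeting card €5.83: all other goods → 8.75% → €0.51
Pizza slice €5.91: prepared food, buyer-exempt → 0% → €0.00
Pack of socks €17.97: apparel → 0% → €0.00
Wooden train set €70.54: toys → 7% → €4.94
Total tax = €1.25 + €5.61 + €0.51 + €4.94 = €12.31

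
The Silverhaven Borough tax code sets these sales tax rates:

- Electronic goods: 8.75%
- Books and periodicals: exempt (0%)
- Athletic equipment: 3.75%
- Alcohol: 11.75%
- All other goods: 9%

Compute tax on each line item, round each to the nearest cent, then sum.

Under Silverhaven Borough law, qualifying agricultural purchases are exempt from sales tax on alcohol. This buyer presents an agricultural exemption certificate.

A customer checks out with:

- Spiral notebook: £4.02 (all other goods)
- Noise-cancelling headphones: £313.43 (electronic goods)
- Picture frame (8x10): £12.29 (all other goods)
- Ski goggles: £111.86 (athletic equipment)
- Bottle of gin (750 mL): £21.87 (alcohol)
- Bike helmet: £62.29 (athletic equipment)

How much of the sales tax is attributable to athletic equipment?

£6.53

Ski goggles £111.86: athletic equipment → 3.75% → £4.19
Bike helmet £62.29: athletic equipment → 3.75% → £2.34
Tax on athletic equipment = £4.19 + £2.34 = £6.53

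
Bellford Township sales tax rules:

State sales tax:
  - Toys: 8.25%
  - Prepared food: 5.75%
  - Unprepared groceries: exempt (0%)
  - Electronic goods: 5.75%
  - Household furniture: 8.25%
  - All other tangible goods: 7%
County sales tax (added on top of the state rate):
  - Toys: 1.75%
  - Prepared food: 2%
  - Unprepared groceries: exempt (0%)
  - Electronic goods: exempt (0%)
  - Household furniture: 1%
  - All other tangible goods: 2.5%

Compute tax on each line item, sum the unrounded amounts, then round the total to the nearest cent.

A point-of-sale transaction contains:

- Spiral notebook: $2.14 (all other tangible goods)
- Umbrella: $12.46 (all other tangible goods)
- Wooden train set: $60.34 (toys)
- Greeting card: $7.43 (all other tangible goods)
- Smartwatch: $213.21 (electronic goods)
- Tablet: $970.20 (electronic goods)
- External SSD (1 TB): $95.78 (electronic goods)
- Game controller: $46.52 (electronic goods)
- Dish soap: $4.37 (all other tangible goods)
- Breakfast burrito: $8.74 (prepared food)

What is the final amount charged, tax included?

$1506.64

Spiral notebook $2.14: all other tangible goods → 7% + 2.5% county = 9.5% → $0.2033
Umbrella $12.46: all other tangible goods → 7% + 2.5% county = 9.5% → $1.1837
Wooden train set $60.34: toys → 8.25% + 1.75% county = 10% → $6.034
Greeting card $7.43: all other tangible goods → 7% + 2.5% county = 9.5% → $0.70585
Smartwatch $213.21: electronic goods → 5.75% + 0% county = 5.75% → $12.259575
Tablet $970.20: electronic goods → 5.75% + 0% county = 5.75% → $55.7865
External SSD (1 TB) $95.78: electronic goods → 5.75% + 0% county = 5.75% → $5.50735
Game controller $46.52: electronic goods → 5.75% + 0% county = 5.75% → $2.6749
Dish soap $4.37: all other tangible goods → 7% + 2.5% county = 9.5% → $0.41515
Breakfast burrito $8.74: prepared food → 5.75% + 2% county = 7.75% → $0.67735
Subtotal = $1421.19; unrounded tax = $85.447675 → $85.45; total due = $1506.64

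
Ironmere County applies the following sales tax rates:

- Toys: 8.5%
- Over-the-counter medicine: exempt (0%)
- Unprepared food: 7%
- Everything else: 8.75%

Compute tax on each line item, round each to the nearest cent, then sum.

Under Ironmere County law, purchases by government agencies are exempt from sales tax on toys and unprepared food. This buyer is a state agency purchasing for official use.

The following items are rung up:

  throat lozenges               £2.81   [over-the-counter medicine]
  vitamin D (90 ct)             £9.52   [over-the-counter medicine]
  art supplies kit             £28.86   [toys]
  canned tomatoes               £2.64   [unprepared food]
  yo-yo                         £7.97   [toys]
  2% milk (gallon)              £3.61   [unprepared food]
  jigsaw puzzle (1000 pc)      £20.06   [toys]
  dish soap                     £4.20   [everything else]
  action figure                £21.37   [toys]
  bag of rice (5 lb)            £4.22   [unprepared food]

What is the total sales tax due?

Throat lozenges £2.81: over-the-counter medicine → 0% → £0.00
Vitamin D (90 ct) £9.52: over-the-counter medicine → 0% → £0.00
Art supplies kit £28.86: toys, buyer-exempt → 0% → £0.00
Canned tomatoes £2.64: unprepared food, buyer-exempt → 0% → £0.00
Yo-yo £7.97: toys, buyer-exempt → 0% → £0.00
2% milk (gallon) £3.61: unprepared food, buyer-exempt → 0% → £0.00
Jigsaw puzzle (1000 pc) £20.06: toys, buyer-exempt → 0% → £0.00
Dish soap £4.20: everything else → 8.75% → £0.37
Action figure £21.37: toys, buyer-exempt → 0% → £0.00
Bag of rice (5 lb) £4.22: unprepared food, buyer-exempt → 0% → £0.00
Total tax = £0.37

£0.37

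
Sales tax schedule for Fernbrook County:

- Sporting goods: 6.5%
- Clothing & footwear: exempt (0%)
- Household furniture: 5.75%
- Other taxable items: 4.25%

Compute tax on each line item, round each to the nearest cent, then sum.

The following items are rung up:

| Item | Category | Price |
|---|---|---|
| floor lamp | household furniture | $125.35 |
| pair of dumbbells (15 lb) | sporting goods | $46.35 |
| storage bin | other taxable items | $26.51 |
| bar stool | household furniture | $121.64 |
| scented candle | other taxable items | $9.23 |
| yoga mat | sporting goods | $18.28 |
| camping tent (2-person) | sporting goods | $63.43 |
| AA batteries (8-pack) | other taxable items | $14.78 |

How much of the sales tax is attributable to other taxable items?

Storage bin $26.51: other taxable items → 4.25% → $1.13
Scented candle $9.23: other taxable items → 4.25% → $0.39
AA batteries (8-pack) $14.78: other taxable items → 4.25% → $0.63
Tax on other taxable items = $1.13 + $0.39 + $0.63 = $2.15

$2.15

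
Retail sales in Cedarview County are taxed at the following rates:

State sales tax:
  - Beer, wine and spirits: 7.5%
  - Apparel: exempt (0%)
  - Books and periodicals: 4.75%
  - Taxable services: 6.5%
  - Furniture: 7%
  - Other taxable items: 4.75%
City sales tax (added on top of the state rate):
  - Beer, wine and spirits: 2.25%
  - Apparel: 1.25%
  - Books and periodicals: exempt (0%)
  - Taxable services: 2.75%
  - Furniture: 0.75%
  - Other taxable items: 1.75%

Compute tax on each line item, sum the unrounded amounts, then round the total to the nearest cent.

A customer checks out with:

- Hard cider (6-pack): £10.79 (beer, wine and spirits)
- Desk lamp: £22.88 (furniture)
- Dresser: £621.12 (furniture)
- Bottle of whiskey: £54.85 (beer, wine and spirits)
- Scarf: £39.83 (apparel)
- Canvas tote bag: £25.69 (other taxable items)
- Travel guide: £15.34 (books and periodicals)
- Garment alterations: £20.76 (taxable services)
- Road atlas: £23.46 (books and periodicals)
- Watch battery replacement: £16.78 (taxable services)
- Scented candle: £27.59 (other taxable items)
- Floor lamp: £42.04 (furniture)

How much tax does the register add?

£68.84

Hard cider (6-pack) £10.79: beer, wine and spirits → 7.5% + 2.25% city = 9.75% → £1.052025
Desk lamp £22.88: furniture → 7% + 0.75% city = 7.75% → £1.7732
Dresser £621.12: furniture → 7% + 0.75% city = 7.75% → £48.1368
Bottle of whiskey £54.85: beer, wine and spirits → 7.5% + 2.25% city = 9.75% → £5.347875
Scarf £39.83: apparel → 0% + 1.25% city = 1.25% → £0.497875
Canvas tote bag £25.69: other taxable items → 4.75% + 1.75% city = 6.5% → £1.66985
Travel guide £15.34: books and periodicals → 4.75% + 0% city = 4.75% → £0.72865
Garment alterations £20.76: taxable services → 6.5% + 2.75% city = 9.25% → £1.9203
Road atlas £23.46: books and periodicals → 4.75% + 0% city = 4.75% → £1.11435
Watch battery replacement £16.78: taxable services → 6.5% + 2.75% city = 9.25% → £1.55215
Scented candle £27.59: other taxable items → 4.75% + 1.75% city = 6.5% → £1.79335
Floor lamp £42.04: furniture → 7% + 0.75% city = 7.75% → £3.2581
Unrounded tax sum = £68.844525 → £68.84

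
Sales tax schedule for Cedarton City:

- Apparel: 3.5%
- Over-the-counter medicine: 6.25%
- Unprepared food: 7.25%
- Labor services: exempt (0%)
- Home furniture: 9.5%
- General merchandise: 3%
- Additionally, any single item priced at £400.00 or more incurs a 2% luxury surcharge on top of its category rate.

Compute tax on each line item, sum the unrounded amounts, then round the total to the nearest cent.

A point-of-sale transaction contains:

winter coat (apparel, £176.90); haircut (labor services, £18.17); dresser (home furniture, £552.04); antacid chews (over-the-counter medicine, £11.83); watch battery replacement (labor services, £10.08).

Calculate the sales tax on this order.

Winter coat £176.90: apparel → 3.5% → £6.1915
Haircut £18.17: labor services → 0% → £0.00
Dresser £552.04: home furniture → 9.5% + 2% surcharge = 11.5% → £63.4846
Antacid chews £11.83: over-the-counter medicine → 6.25% → £0.739375
Watch battery replacement £10.08: labor services → 0% → £0.00
Unrounded tax sum = £70.415475 → £70.42

£70.42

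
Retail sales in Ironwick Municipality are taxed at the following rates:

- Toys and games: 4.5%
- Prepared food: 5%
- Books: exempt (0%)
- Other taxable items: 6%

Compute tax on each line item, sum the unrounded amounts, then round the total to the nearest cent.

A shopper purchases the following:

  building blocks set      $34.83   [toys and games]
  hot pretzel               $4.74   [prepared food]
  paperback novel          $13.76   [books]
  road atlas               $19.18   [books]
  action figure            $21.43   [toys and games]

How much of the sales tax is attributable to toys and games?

$2.53

Building blocks set $34.83: toys and games → 4.5% → $1.56735
Action figure $21.43: toys and games → 4.5% → $0.96435
Tax on toys and games: unrounded sum = $2.5317 → $2.53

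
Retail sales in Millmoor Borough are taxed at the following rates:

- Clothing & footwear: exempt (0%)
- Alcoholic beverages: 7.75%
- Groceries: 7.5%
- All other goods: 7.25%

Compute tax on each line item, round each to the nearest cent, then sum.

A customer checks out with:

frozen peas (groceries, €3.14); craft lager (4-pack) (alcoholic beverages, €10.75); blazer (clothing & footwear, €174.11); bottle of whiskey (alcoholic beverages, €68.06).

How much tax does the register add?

€6.34

Frozen peas €3.14: groceries → 7.5% → €0.24
Craft lager (4-pack) €10.75: alcoholic beverages → 7.75% → €0.83
Blazer €174.11: clothing & footwear → 0% → €0.00
Bottle of whiskey €68.06: alcoholic beverages → 7.75% → €5.27
Total tax = €0.24 + €0.83 + €5.27 = €6.34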